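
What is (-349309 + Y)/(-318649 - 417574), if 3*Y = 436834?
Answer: 611093/2208669 ≈ 0.27668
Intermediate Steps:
Y = 436834/3 (Y = (⅓)*436834 = 436834/3 ≈ 1.4561e+5)
(-349309 + Y)/(-318649 - 417574) = (-349309 + 436834/3)/(-318649 - 417574) = -611093/3/(-736223) = -611093/3*(-1/736223) = 611093/2208669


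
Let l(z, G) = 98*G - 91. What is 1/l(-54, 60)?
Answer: 1/5789 ≈ 0.00017274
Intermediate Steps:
l(z, G) = -91 + 98*G
1/l(-54, 60) = 1/(-91 + 98*60) = 1/(-91 + 5880) = 1/5789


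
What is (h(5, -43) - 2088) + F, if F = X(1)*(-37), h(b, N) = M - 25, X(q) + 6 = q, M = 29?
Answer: -1899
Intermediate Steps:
X(q) = -6 + q
h(b, N) = 4 (h(b, N) = 29 - 25 = 4)
F = 185 (F = (-6 + 1)*(-37) = -5*(-37) = 185)
(h(5, -43) - 2088) + F = (4 - 2088) + 185 = -2084 + 185 = -1899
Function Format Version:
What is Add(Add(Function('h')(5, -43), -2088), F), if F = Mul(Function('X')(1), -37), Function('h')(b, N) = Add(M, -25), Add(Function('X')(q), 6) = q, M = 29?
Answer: -1899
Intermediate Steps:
Function('X')(q) = Add(-6, q)
Function('h')(b, N) = 4 (Function('h')(b, N) = Add(29, -25) = 4)
F = 185 (F = Mul(Add(-6, 1), -37) = Mul(-5, -37) = 185)
Add(Add(Function('h')(5, -43), -2088), F) = Add(Add(4, -2088), 185) = Add(-2084, 185) = -1899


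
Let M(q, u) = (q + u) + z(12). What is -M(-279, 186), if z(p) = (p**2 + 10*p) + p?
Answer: -183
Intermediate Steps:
z(p) = p**2 + 11*p
M(q, u) = 276 + q + u (M(q, u) = (q + u) + 12*(11 + 12) = (q + u) + 12*23 = (q + u) + 276 = 276 + q + u)
-M(-279, 186) = -(276 - 279 + 186) = -1*183 = -183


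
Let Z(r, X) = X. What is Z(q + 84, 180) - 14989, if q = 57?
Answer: -14809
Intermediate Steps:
Z(q + 84, 180) - 14989 = 180 - 14989 = -14809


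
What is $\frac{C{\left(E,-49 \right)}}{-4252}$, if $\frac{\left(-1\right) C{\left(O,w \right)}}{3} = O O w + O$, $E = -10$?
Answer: $- \frac{7365}{2126} \approx -3.4643$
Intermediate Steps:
$C{\left(O,w \right)} = - 3 O - 3 w O^{2}$ ($C{\left(O,w \right)} = - 3 \left(O O w + O\right) = - 3 \left(O^{2} w + O\right) = - 3 \left(w O^{2} + O\right) = - 3 \left(O + w O^{2}\right) = - 3 O - 3 w O^{2}$)
$\frac{C{\left(E,-49 \right)}}{-4252} = \frac{\left(-3\right) \left(-10\right) \left(1 - -490\right)}{-4252} = \left(-3\right) \left(-10\right) \left(1 + 490\right) \left(- \frac{1}{4252}\right) = \left(-3\right) \left(-10\right) 491 \left(- \frac{1}{4252}\right) = 14730 \left(- \frac{1}{4252}\right) = - \frac{7365}{2126}$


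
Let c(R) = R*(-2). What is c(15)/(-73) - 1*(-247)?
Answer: 18061/73 ≈ 247.41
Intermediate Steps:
c(R) = -2*R
c(15)/(-73) - 1*(-247) = -2*15/(-73) - 1*(-247) = -30*(-1/73) + 247 = 30/73 + 247 = 18061/73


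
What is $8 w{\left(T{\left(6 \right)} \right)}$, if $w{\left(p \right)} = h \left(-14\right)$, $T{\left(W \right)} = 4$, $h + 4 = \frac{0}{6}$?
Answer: $448$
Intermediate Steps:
$h = -4$ ($h = -4 + \frac{0}{6} = -4 + 0 \cdot \frac{1}{6} = -4 + 0 = -4$)
$w{\left(p \right)} = 56$ ($w{\left(p \right)} = \left(-4\right) \left(-14\right) = 56$)
$8 w{\left(T{\left(6 \right)} \right)} = 8 \cdot 56 = 448$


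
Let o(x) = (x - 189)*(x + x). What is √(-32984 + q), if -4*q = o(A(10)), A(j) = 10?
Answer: I*√32089 ≈ 179.13*I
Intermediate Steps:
o(x) = 2*x*(-189 + x) (o(x) = (-189 + x)*(2*x) = 2*x*(-189 + x))
q = 895 (q = -10*(-189 + 10)/2 = -10*(-179)/2 = -¼*(-3580) = 895)
√(-32984 + q) = √(-32984 + 895) = √(-32089) = I*√32089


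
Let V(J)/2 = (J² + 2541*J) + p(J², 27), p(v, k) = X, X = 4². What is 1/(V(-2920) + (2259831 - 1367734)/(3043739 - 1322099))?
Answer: 1721640/3810665094977 ≈ 4.5180e-7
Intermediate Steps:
X = 16
p(v, k) = 16
V(J) = 32 + 2*J² + 5082*J (V(J) = 2*((J² + 2541*J) + 16) = 2*(16 + J² + 2541*J) = 32 + 2*J² + 5082*J)
1/(V(-2920) + (2259831 - 1367734)/(3043739 - 1322099)) = 1/((32 + 2*(-2920)² + 5082*(-2920)) + (2259831 - 1367734)/(3043739 - 1322099)) = 1/((32 + 2*8526400 - 14839440) + 892097/1721640) = 1/((32 + 17052800 - 14839440) + 892097*(1/1721640)) = 1/(2213392 + 892097/1721640) = 1/(3810665094977/1721640) = 1721640/3810665094977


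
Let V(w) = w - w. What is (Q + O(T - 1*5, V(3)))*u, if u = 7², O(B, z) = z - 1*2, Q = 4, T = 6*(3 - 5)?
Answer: 98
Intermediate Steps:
V(w) = 0
T = -12 (T = 6*(-2) = -12)
O(B, z) = -2 + z (O(B, z) = z - 2 = -2 + z)
u = 49
(Q + O(T - 1*5, V(3)))*u = (4 + (-2 + 0))*49 = (4 - 2)*49 = 2*49 = 98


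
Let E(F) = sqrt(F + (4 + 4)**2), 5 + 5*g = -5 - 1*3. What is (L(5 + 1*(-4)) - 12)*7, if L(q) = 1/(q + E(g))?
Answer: -25403/302 + 7*sqrt(1535)/302 ≈ -83.208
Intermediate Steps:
g = -13/5 (g = -1 + (-5 - 1*3)/5 = -1 + (-5 - 3)/5 = -1 + (1/5)*(-8) = -1 - 8/5 = -13/5 ≈ -2.6000)
E(F) = sqrt(64 + F) (E(F) = sqrt(F + 8**2) = sqrt(F + 64) = sqrt(64 + F))
L(q) = 1/(q + sqrt(1535)/5) (L(q) = 1/(q + sqrt(64 - 13/5)) = 1/(q + sqrt(307/5)) = 1/(q + sqrt(1535)/5))
(L(5 + 1*(-4)) - 12)*7 = (5/(sqrt(1535) + 5*(5 + 1*(-4))) - 12)*7 = (5/(sqrt(1535) + 5*(5 - 4)) - 12)*7 = (5/(sqrt(1535) + 5*1) - 12)*7 = (5/(sqrt(1535) + 5) - 12)*7 = (5/(5 + sqrt(1535)) - 12)*7 = (-12 + 5/(5 + sqrt(1535)))*7 = -84 + 35/(5 + sqrt(1535))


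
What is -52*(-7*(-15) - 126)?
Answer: 1092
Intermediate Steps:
-52*(-7*(-15) - 126) = -52*(105 - 126) = -52*(-21) = 1092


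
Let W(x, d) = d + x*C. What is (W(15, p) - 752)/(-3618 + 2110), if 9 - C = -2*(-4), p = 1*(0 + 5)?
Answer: 183/377 ≈ 0.48541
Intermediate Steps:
p = 5 (p = 1*5 = 5)
C = 1 (C = 9 - (-2)*(-4) = 9 - 1*8 = 9 - 8 = 1)
W(x, d) = d + x (W(x, d) = d + x*1 = d + x)
(W(15, p) - 752)/(-3618 + 2110) = ((5 + 15) - 752)/(-3618 + 2110) = (20 - 752)/(-1508) = -732*(-1/1508) = 183/377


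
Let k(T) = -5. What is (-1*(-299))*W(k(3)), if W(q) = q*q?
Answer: 7475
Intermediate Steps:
W(q) = q**2
(-1*(-299))*W(k(3)) = -1*(-299)*(-5)**2 = 299*25 = 7475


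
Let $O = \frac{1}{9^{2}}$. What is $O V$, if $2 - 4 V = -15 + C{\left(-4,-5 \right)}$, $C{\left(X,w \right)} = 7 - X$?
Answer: $\frac{1}{54} \approx 0.018519$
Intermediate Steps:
$V = \frac{3}{2}$ ($V = \frac{1}{2} - \frac{-15 + \left(7 - -4\right)}{4} = \frac{1}{2} - \frac{-15 + \left(7 + 4\right)}{4} = \frac{1}{2} - \frac{-15 + 11}{4} = \frac{1}{2} - -1 = \frac{1}{2} + 1 = \frac{3}{2} \approx 1.5$)
$O = \frac{1}{81} \approx 0.012346$
$O V = \frac{1}{81} \cdot \frac{3}{2} = \frac{1}{54}$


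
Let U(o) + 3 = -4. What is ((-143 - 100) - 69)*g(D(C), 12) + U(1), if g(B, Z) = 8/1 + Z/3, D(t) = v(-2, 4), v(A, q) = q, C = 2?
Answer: -3751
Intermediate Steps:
U(o) = -7 (U(o) = -3 - 4 = -7)
D(t) = 4
g(B, Z) = 8 + Z/3 (g(B, Z) = 8*1 + Z*(1/3) = 8 + Z/3)
((-143 - 100) - 69)*g(D(C), 12) + U(1) = ((-143 - 100) - 69)*(8 + (1/3)*12) - 7 = (-243 - 69)*(8 + 4) - 7 = -312*12 - 7 = -3744 - 7 = -3751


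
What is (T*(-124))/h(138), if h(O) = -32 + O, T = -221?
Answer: 13702/53 ≈ 258.53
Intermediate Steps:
(T*(-124))/h(138) = (-221*(-124))/(-32 + 138) = 27404/106 = 27404*(1/106) = 13702/53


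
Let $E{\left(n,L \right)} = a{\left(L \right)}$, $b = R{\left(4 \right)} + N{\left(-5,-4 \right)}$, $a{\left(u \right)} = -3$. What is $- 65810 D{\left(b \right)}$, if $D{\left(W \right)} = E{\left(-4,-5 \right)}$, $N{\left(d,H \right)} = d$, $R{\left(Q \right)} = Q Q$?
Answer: $197430$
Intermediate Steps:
$R{\left(Q \right)} = Q^{2}$
$b = 11$ ($b = 4^{2} - 5 = 16 - 5 = 11$)
$E{\left(n,L \right)} = -3$
$D{\left(W \right)} = -3$
$- 65810 D{\left(b \right)} = \left(-65810\right) \left(-3\right) = 197430$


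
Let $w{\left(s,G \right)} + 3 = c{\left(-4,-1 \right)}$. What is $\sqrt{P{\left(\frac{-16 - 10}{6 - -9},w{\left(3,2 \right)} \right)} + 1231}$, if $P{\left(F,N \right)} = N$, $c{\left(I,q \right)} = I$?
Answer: $6 \sqrt{34} \approx 34.986$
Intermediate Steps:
$w{\left(s,G \right)} = -7$ ($w{\left(s,G \right)} = -3 - 4 = -7$)
$\sqrt{P{\left(\frac{-16 - 10}{6 - -9},w{\left(3,2 \right)} \right)} + 1231} = \sqrt{-7 + 1231} = \sqrt{1224} = 6 \sqrt{34}$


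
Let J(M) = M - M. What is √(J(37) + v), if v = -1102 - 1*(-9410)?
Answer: 2*√2077 ≈ 91.148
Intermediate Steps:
J(M) = 0
v = 8308 (v = -1102 + 9410 = 8308)
√(J(37) + v) = √(0 + 8308) = √8308 = 2*√2077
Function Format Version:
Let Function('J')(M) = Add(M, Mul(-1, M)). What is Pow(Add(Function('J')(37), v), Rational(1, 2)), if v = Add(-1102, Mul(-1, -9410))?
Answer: Mul(2, Pow(2077, Rational(1, 2))) ≈ 91.148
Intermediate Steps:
Function('J')(M) = 0
v = 8308 (v = Add(-1102, 9410) = 8308)
Pow(Add(Function('J')(37), v), Rational(1, 2)) = Pow(Add(0, 8308), Rational(1, 2)) = Pow(8308, Rational(1, 2)) = Mul(2, Pow(2077, Rational(1, 2)))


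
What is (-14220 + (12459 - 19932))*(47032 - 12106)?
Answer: -757649718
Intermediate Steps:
(-14220 + (12459 - 19932))*(47032 - 12106) = (-14220 - 7473)*34926 = -21693*34926 = -757649718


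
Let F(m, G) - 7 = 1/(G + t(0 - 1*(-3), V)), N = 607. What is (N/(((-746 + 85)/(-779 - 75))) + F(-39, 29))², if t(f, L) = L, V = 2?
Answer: 262887829281856/419881081 ≈ 6.2610e+5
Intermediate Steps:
F(m, G) = 7 + 1/(2 + G) (F(m, G) = 7 + 1/(G + 2) = 7 + 1/(2 + G))
(N/(((-746 + 85)/(-779 - 75))) + F(-39, 29))² = (607/(((-746 + 85)/(-779 - 75))) + (15 + 7*29)/(2 + 29))² = (607/((-661/(-854))) + (15 + 203)/31)² = (607/((-661*(-1/854))) + (1/31)*218)² = (607/(661/854) + 218/31)² = (607*(854/661) + 218/31)² = (518378/661 + 218/31)² = (16213816/20491)² = 262887829281856/419881081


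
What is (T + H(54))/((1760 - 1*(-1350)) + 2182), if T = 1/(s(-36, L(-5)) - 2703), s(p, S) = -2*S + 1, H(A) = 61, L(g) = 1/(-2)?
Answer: 13730/1191141 ≈ 0.011527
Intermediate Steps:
L(g) = -1/2
s(p, S) = 1 - 2*S
T = -1/2701 (T = 1/((1 - 2*(-1/2)) - 2703) = 1/((1 + 1) - 2703) = 1/(2 - 2703) = 1/(-2701) = -1/2701 ≈ -0.00037023)
(T + H(54))/((1760 - 1*(-1350)) + 2182) = (-1/2701 + 61)/((1760 - 1*(-1350)) + 2182) = 164760/(2701*((1760 + 1350) + 2182)) = 164760/(2701*(3110 + 2182)) = (164760/2701)/5292 = (164760/2701)*(1/5292) = 13730/1191141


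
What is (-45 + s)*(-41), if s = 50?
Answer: -205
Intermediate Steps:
(-45 + s)*(-41) = (-45 + 50)*(-41) = 5*(-41) = -205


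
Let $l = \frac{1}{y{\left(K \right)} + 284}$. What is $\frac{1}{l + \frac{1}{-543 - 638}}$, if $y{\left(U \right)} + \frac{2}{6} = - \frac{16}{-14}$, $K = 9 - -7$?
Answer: $\frac{7063561}{18820} \approx 375.32$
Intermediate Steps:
$K = 16$ ($K = 9 + 7 = 16$)
$y{\left(U \right)} = \frac{17}{21}$ ($y{\left(U \right)} = - \frac{1}{3} - \frac{16}{-14} = - \frac{1}{3} - - \frac{8}{7} = - \frac{1}{3} + \frac{8}{7} = \frac{17}{21}$)
$l = \frac{21}{5981}$ ($l = \frac{1}{\frac{17}{21} + 284} = \frac{1}{\frac{5981}{21}} = \frac{21}{5981} \approx 0.0035111$)
$\frac{1}{l + \frac{1}{-543 - 638}} = \frac{1}{\frac{21}{5981} + \frac{1}{-543 - 638}} = \frac{1}{\frac{21}{5981} + \frac{1}{-1181}} = \frac{1}{\frac{21}{5981} - \frac{1}{1181}} = \frac{1}{\frac{18820}{7063561}} = \frac{7063561}{18820}$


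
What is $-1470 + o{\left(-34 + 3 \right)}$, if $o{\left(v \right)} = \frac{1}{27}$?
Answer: $- \frac{39689}{27} \approx -1470.0$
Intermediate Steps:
$o{\left(v \right)} = \frac{1}{27}$
$-1470 + o{\left(-34 + 3 \right)} = -1470 + \frac{1}{27} = - \frac{39689}{27}$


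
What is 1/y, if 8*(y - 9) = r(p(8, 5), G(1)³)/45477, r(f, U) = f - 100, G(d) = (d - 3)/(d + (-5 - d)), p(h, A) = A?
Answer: 363816/3274249 ≈ 0.11111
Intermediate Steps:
G(d) = ⅗ - d/5 (G(d) = (-3 + d)/(-5) = (-3 + d)*(-⅕) = ⅗ - d/5)
r(f, U) = -100 + f
y = 3274249/363816 (y = 9 + ((-100 + 5)/45477)/8 = 9 + (-95*1/45477)/8 = 9 + (⅛)*(-95/45477) = 9 - 95/363816 = 3274249/363816 ≈ 8.9997)
1/y = 1/(3274249/363816) = 363816/3274249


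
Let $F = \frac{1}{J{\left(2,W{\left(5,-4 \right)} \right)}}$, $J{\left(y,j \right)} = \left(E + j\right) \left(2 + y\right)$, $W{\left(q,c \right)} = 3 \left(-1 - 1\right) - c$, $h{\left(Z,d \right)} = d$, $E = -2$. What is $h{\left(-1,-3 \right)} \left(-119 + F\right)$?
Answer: $\frac{5715}{16} \approx 357.19$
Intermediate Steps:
$W{\left(q,c \right)} = -6 - c$ ($W{\left(q,c \right)} = 3 \left(-2\right) - c = -6 - c$)
$J{\left(y,j \right)} = \left(-2 + j\right) \left(2 + y\right)$
$F = - \frac{1}{16}$ ($F = \frac{1}{-4 - 4 + 2 \left(-6 - -4\right) + \left(-6 - -4\right) 2} = \frac{1}{-4 - 4 + 2 \left(-6 + 4\right) + \left(-6 + 4\right) 2} = \frac{1}{-4 - 4 + 2 \left(-2\right) - 4} = \frac{1}{-4 - 4 - 4 - 4} = \frac{1}{-16} = - \frac{1}{16} \approx -0.0625$)
$h{\left(-1,-3 \right)} \left(-119 + F\right) = - 3 \left(-119 - \frac{1}{16}\right) = \left(-3\right) \left(- \frac{1905}{16}\right) = \frac{5715}{16}$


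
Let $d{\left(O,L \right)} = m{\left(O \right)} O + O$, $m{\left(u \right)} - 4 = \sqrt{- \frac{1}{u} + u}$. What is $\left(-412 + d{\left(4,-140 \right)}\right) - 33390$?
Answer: $-33782 + 2 \sqrt{15} \approx -33774.0$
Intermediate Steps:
$m{\left(u \right)} = 4 + \sqrt{u - \frac{1}{u}}$ ($m{\left(u \right)} = 4 + \sqrt{- \frac{1}{u} + u} = 4 + \sqrt{u - \frac{1}{u}}$)
$d{\left(O,L \right)} = O + O \left(4 + \sqrt{O - \frac{1}{O}}\right)$ ($d{\left(O,L \right)} = \left(4 + \sqrt{O - \frac{1}{O}}\right) O + O = O \left(4 + \sqrt{O - \frac{1}{O}}\right) + O = O + O \left(4 + \sqrt{O - \frac{1}{O}}\right)$)
$\left(-412 + d{\left(4,-140 \right)}\right) - 33390 = \left(-412 + 4 \left(5 + \sqrt{\frac{-1 + 4^{2}}{4}}\right)\right) - 33390 = \left(-412 + 4 \left(5 + \sqrt{\frac{-1 + 16}{4}}\right)\right) - 33390 = \left(-412 + 4 \left(5 + \sqrt{\frac{1}{4} \cdot 15}\right)\right) - 33390 = \left(-412 + 4 \left(5 + \sqrt{\frac{15}{4}}\right)\right) - 33390 = \left(-412 + 4 \left(5 + \frac{\sqrt{15}}{2}\right)\right) - 33390 = \left(-412 + \left(20 + 2 \sqrt{15}\right)\right) - 33390 = \left(-392 + 2 \sqrt{15}\right) - 33390 = -33782 + 2 \sqrt{15}$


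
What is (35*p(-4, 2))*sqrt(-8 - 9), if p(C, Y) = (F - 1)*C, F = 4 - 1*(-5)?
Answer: -1120*I*sqrt(17) ≈ -4617.9*I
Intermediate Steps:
F = 9 (F = 4 + 5 = 9)
p(C, Y) = 8*C (p(C, Y) = (9 - 1)*C = 8*C)
(35*p(-4, 2))*sqrt(-8 - 9) = (35*(8*(-4)))*sqrt(-8 - 9) = (35*(-32))*sqrt(-17) = -1120*I*sqrt(17)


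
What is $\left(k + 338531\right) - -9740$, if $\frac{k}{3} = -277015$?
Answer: $-482774$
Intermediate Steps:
$k = -831045$ ($k = 3 \left(-277015\right) = -831045$)
$\left(k + 338531\right) - -9740 = \left(-831045 + 338531\right) - -9740 = -492514 + \left(-5809 + 15549\right) = -492514 + 9740 = -482774$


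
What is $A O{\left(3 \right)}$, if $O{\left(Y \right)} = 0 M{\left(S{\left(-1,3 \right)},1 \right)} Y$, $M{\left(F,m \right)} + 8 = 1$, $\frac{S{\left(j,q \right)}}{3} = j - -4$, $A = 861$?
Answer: $0$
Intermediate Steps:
$S{\left(j,q \right)} = 12 + 3 j$ ($S{\left(j,q \right)} = 3 \left(j - -4\right) = 3 \left(j + 4\right) = 3 \left(4 + j\right) = 12 + 3 j$)
$M{\left(F,m \right)} = -7$ ($M{\left(F,m \right)} = -8 + 1 = -7$)
$O{\left(Y \right)} = 0$ ($O{\left(Y \right)} = 0 \left(-7\right) Y = 0 Y = 0$)
$A O{\left(3 \right)} = 861 \cdot 0 = 0$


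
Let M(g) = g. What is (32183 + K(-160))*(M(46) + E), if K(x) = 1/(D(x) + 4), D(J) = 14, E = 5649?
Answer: 3299085025/18 ≈ 1.8328e+8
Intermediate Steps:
K(x) = 1/18 (K(x) = 1/(14 + 4) = 1/18)
(32183 + K(-160))*(M(46) + E) = (32183 + 1/18)*(46 + 5649) = (579295/18)*5695 = 3299085025/18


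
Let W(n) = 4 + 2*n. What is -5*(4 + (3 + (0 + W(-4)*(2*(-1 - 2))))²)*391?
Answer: -1433015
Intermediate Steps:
-5*(4 + (3 + (0 + W(-4)*(2*(-1 - 2))))²)*391 = -5*(4 + (3 + (0 + (4 + 2*(-4))*(2*(-1 - 2))))²)*391 = -5*(4 + (3 + (0 + (4 - 8)*(2*(-3))))²)*391 = -5*(4 + (3 + (0 - 4*(-6)))²)*391 = -5*(4 + (3 + (0 + 24))²)*391 = -5*(4 + (3 + 24)²)*391 = -5*(4 + 27²)*391 = -5*(4 + 729)*391 = -5*733*391 = -3665*391 = -1433015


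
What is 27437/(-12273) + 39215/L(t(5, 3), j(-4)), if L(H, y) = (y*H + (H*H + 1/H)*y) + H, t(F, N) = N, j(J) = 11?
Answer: 1432443293/5105568 ≈ 280.56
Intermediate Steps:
L(H, y) = H + H*y + y*(1/H + H²) (L(H, y) = (H*y + (H² + 1/H)*y) + H = (H*y + (1/H + H²)*y) + H = (H*y + y*(1/H + H²)) + H = H + H*y + y*(1/H + H²))
27437/(-12273) + 39215/L(t(5, 3), j(-4)) = 27437/(-12273) + 39215/(((11 + 3²*(1 + 11 + 3*11))/3)) = 27437*(-1/12273) + 39215/(((11 + 9*(1 + 11 + 33))/3)) = -27437/12273 + 39215/(((11 + 9*45)/3)) = -27437/12273 + 39215/(((11 + 405)/3)) = -27437/12273 + 39215/(((⅓)*416)) = -27437/12273 + 39215/(416/3) = -27437/12273 + 39215*(3/416) = -27437/12273 + 117645/416 = 1432443293/5105568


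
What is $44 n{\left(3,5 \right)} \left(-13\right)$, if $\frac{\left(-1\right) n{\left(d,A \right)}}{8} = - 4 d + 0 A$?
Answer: $-54912$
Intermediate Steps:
$n{\left(d,A \right)} = 32 d$ ($n{\left(d,A \right)} = - 8 \left(- 4 d + 0 A\right) = - 8 \left(- 4 d + 0\right) = - 8 \left(- 4 d\right) = 32 d$)
$44 n{\left(3,5 \right)} \left(-13\right) = 44 \cdot 32 \cdot 3 \left(-13\right) = 44 \cdot 96 \left(-13\right) = 4224 \left(-13\right) = -54912$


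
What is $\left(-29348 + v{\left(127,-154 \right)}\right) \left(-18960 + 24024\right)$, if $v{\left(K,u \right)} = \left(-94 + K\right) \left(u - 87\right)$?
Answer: $-188892264$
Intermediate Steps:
$v{\left(K,u \right)} = \left(-94 + K\right) \left(-87 + u\right)$
$\left(-29348 + v{\left(127,-154 \right)}\right) \left(-18960 + 24024\right) = \left(-29348 + \left(8178 - -14476 - 11049 + 127 \left(-154\right)\right)\right) \left(-18960 + 24024\right) = \left(-29348 + \left(8178 + 14476 - 11049 - 19558\right)\right) 5064 = \left(-29348 - 7953\right) 5064 = \left(-37301\right) 5064 = -188892264$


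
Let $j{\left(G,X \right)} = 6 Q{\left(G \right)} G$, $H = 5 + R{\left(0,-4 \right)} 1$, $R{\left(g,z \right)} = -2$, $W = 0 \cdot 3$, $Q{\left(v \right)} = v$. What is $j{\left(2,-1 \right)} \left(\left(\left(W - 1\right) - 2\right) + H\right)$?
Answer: $0$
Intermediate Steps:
$W = 0$
$H = 3$ ($H = 5 - 2 = 3$)
$j{\left(G,X \right)} = 6 G^{2}$ ($j{\left(G,X \right)} = 6 G G = 6 G^{2}$)
$j{\left(2,-1 \right)} \left(\left(\left(W - 1\right) - 2\right) + H\right) = 6 \cdot 2^{2} \left(\left(\left(0 - 1\right) - 2\right) + 3\right) = 6 \cdot 4 \left(\left(-1 - 2\right) + 3\right) = 24 \left(-3 + 3\right) = 24 \cdot 0 = 0$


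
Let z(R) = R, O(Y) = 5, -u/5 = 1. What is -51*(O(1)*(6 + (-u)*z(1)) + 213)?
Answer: -13668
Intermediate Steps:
u = -5 (u = -5*1 = -5)
-51*(O(1)*(6 + (-u)*z(1)) + 213) = -51*(5*(6 - 1*(-5)*1) + 213) = -51*(5*(6 + 5*1) + 213) = -51*(5*(6 + 5) + 213) = -51*(5*11 + 213) = -51*(55 + 213) = -51*268 = -13668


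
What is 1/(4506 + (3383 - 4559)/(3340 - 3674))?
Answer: 167/753090 ≈ 0.00022175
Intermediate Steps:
1/(4506 + (3383 - 4559)/(3340 - 3674)) = 1/(4506 - 1176/(-334)) = 1/(4506 - 1176*(-1/334)) = 1/(4506 + 588/167) = 1/(753090/167) = 167/753090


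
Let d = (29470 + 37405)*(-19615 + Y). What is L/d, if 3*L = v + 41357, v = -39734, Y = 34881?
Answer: 541/1020913750 ≈ 5.2992e-7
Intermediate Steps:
L = 541 (L = (-39734 + 41357)/3 = (1/3)*1623 = 541)
d = 1020913750 (d = (29470 + 37405)*(-19615 + 34881) = 66875*15266 = 1020913750)
L/d = 541/1020913750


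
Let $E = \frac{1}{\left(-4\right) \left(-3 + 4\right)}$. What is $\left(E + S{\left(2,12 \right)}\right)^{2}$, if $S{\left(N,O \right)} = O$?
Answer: $\frac{2209}{16} \approx 138.06$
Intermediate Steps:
$E = - \frac{1}{4}$ ($E = \frac{1}{\left(-4\right) 1} = \frac{1}{-4} = - \frac{1}{4} \approx -0.25$)
$\left(E + S{\left(2,12 \right)}\right)^{2} = \left(- \frac{1}{4} + 12\right)^{2} = \left(\frac{47}{4}\right)^{2} = \frac{2209}{16}$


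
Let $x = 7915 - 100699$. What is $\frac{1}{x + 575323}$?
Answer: $\frac{1}{482539} \approx 2.0724 \cdot 10^{-6}$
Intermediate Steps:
$x = -92784$ ($x = 7915 - 100699 = -92784$)
$\frac{1}{x + 575323} = \frac{1}{-92784 + 575323} = \frac{1}{482539}$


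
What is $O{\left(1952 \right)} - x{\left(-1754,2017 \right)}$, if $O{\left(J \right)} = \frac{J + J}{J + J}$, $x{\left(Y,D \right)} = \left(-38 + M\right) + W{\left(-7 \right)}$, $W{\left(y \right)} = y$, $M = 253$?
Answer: $-207$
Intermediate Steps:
$x{\left(Y,D \right)} = 208$ ($x{\left(Y,D \right)} = \left(-38 + 253\right) - 7 = 215 - 7 = 208$)
$O{\left(J \right)} = 1$ ($O{\left(J \right)} = \frac{2 J}{2 J} = 2 J \frac{1}{2 J} = 1$)
$O{\left(1952 \right)} - x{\left(-1754,2017 \right)} = 1 - 208 = -207$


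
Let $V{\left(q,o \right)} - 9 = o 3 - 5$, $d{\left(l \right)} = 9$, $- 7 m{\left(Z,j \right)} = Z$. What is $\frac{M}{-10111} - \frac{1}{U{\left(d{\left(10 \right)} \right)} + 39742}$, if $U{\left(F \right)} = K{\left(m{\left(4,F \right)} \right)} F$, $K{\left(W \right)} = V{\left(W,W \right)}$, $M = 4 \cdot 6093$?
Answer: $- \frac{6783724513}{2814275518} \approx -2.4105$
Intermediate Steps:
$M = 24372$
$m{\left(Z,j \right)} = - \frac{Z}{7}$
$V{\left(q,o \right)} = 4 + 3 o$ ($V{\left(q,o \right)} = 9 + \left(o 3 - 5\right) = 9 + \left(3 o - 5\right) = 9 + \left(-5 + 3 o\right) = 4 + 3 o$)
$K{\left(W \right)} = 4 + 3 W$
$U{\left(F \right)} = \frac{16 F}{7}$ ($U{\left(F \right)} = \left(4 + 3 \left(\left(- \frac{1}{7}\right) 4\right)\right) F = \left(4 + 3 \left(- \frac{4}{7}\right)\right) F = \left(4 - \frac{12}{7}\right) F = \frac{16 F}{7}$)
$\frac{M}{-10111} - \frac{1}{U{\left(d{\left(10 \right)} \right)} + 39742} = \frac{24372}{-10111} - \frac{1}{\frac{16}{7} \cdot 9 + 39742} = 24372 \left(- \frac{1}{10111}\right) - \frac{1}{\frac{144}{7} + 39742} = - \frac{24372}{10111} - \frac{1}{\frac{278338}{7}} = - \frac{24372}{10111} - \frac{7}{278338} = - \frac{6783724513}{2814275518}$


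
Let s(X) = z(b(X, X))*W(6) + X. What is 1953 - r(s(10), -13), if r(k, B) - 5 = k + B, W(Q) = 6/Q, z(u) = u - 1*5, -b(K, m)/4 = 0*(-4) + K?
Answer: 1996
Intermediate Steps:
b(K, m) = -4*K (b(K, m) = -4*(0*(-4) + K) = -4*(0 + K) = -4*K)
z(u) = -5 + u (z(u) = u - 5 = -5 + u)
s(X) = -5 - 3*X (s(X) = (-5 - 4*X)*(6/6) + X = (-5 - 4*X)*(6*(⅙)) + X = (-5 - 4*X)*1 + X = (-5 - 4*X) + X = -5 - 3*X)
r(k, B) = 5 + B + k (r(k, B) = 5 + (k + B) = 5 + (B + k) = 5 + B + k)
1953 - r(s(10), -13) = 1953 - (5 - 13 + (-5 - 3*10)) = 1953 - (5 - 13 + (-5 - 30)) = 1953 - (5 - 13 - 35) = 1953 - 1*(-43) = 1953 + 43 = 1996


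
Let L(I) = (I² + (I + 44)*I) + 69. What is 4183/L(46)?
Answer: 4183/6325 ≈ 0.66134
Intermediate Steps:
L(I) = 69 + I² + I*(44 + I) (L(I) = (I² + (44 + I)*I) + 69 = (I² + I*(44 + I)) + 69 = 69 + I² + I*(44 + I))
4183/L(46) = 4183/(69 + 2*46² + 44*46) = 4183/(69 + 2*2116 + 2024) = 4183/(69 + 4232 + 2024) = 4183/6325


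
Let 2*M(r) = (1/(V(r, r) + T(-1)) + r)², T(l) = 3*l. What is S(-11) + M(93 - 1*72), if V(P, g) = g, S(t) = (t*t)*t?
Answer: -718847/648 ≈ -1109.3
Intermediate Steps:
S(t) = t³ (S(t) = t²*t = t³)
M(r) = (r + 1/(-3 + r))²/2 (M(r) = (1/(r + 3*(-1)) + r)²/2 = (1/(r - 3) + r)²/2 = (1/(-3 + r) + r)²/2 = (r + 1/(-3 + r))²/2)
S(-11) + M(93 - 1*72) = (-11)³ + (1 + (93 - 1*72)² - 3*(93 - 1*72))²/(2*(-3 + (93 - 1*72))²) = -1331 + (1 + (93 - 72)² - 3*(93 - 72))²/(2*(-3 + (93 - 72))²) = -1331 + (1 + 21² - 3*21)²/(2*(-3 + 21)²) = -1331 + (½)*(1 + 441 - 63)²/18² = -1331 + (½)*(1/324)*379² = -1331 + (½)*(1/324)*143641 = -1331 + 143641/648 = -718847/648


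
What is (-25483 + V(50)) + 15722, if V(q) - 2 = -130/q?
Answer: -48808/5 ≈ -9761.6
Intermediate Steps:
V(q) = 2 - 130/q
(-25483 + V(50)) + 15722 = (-25483 + (2 - 130/50)) + 15722 = (-25483 + (2 - 130*1/50)) + 15722 = (-25483 + (2 - 13/5)) + 15722 = (-25483 - ⅗) + 15722 = -127418/5 + 15722 = -48808/5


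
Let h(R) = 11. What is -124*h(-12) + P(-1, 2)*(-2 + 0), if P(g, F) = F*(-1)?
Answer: -1360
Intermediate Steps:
P(g, F) = -F
-124*h(-12) + P(-1, 2)*(-2 + 0) = -124*11 + (-1*2)*(-2 + 0) = -1364 - 2*(-2) = -1364 + 4 = -1360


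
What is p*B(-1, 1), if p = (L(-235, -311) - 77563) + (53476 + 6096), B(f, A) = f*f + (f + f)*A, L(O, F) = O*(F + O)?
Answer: -110319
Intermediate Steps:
B(f, A) = f**2 + 2*A*f (B(f, A) = f**2 + (2*f)*A = f**2 + 2*A*f)
p = 110319 (p = (-235*(-311 - 235) - 77563) + (53476 + 6096) = (-235*(-546) - 77563) + 59572 = (128310 - 77563) + 59572 = 50747 + 59572 = 110319)
p*B(-1, 1) = 110319*(-(-1 + 2*1)) = 110319*(-(-1 + 2)) = 110319*(-1*1) = 110319*(-1) = -110319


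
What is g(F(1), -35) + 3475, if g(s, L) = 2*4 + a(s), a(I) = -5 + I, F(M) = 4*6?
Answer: 3502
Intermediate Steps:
F(M) = 24
g(s, L) = 3 + s (g(s, L) = 2*4 + (-5 + s) = 8 + (-5 + s) = 3 + s)
g(F(1), -35) + 3475 = (3 + 24) + 3475 = 27 + 3475 = 3502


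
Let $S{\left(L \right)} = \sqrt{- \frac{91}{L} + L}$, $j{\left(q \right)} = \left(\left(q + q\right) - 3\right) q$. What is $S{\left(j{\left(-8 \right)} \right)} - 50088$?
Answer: $-50088 + \frac{3 \sqrt{97166}}{76} \approx -50076.0$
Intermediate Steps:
$j{\left(q \right)} = q \left(-3 + 2 q\right)$ ($j{\left(q \right)} = \left(2 q - 3\right) q = \left(-3 + 2 q\right) q = q \left(-3 + 2 q\right)$)
$S{\left(L \right)} = \sqrt{L - \frac{91}{L}}$
$S{\left(j{\left(-8 \right)} \right)} - 50088 = \sqrt{- 8 \left(-3 + 2 \left(-8\right)\right) - \frac{91}{\left(-8\right) \left(-3 + 2 \left(-8\right)\right)}} - 50088 = \sqrt{- 8 \left(-3 - 16\right) - \frac{91}{\left(-8\right) \left(-3 - 16\right)}} - 50088 = \sqrt{\left(-8\right) \left(-19\right) - \frac{91}{\left(-8\right) \left(-19\right)}} - 50088 = \sqrt{152 - \frac{91}{152}} - 50088 = \sqrt{\frac{23013}{152}} - 50088 = \frac{3 \sqrt{97166}}{76} - 50088 = -50088 + \frac{3 \sqrt{97166}}{76}$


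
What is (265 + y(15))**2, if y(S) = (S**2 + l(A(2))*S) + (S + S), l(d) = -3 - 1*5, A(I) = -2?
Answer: 160000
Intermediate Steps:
l(d) = -8 (l(d) = -3 - 5 = -8)
y(S) = S**2 - 6*S (y(S) = (S**2 - 8*S) + (S + S) = (S**2 - 8*S) + 2*S = S**2 - 6*S)
(265 + y(15))**2 = (265 + 15*(-6 + 15))**2 = (265 + 15*9)**2 = (265 + 135)**2 = 400**2 = 160000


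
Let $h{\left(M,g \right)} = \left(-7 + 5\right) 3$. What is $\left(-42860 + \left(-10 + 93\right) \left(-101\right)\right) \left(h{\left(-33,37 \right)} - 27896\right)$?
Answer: $1429782186$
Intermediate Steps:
$h{\left(M,g \right)} = -6$ ($h{\left(M,g \right)} = \left(-2\right) 3 = -6$)
$\left(-42860 + \left(-10 + 93\right) \left(-101\right)\right) \left(h{\left(-33,37 \right)} - 27896\right) = \left(-42860 + \left(-10 + 93\right) \left(-101\right)\right) \left(-6 - 27896\right) = \left(-42860 + 83 \left(-101\right)\right) \left(-27902\right) = \left(-42860 - 8383\right) \left(-27902\right) = \left(-51243\right) \left(-27902\right) = 1429782186$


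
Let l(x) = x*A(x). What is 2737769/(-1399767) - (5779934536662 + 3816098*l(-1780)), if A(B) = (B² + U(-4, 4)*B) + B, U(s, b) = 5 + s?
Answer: 30083630751595509227677/1399767 ≈ 2.1492e+16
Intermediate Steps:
A(B) = B² + 2*B (A(B) = (B² + (5 - 4)*B) + B = (B² + 1*B) + B = (B² + B) + B = (B + B²) + B = B² + 2*B)
l(x) = x²*(2 + x) (l(x) = x*(x*(2 + x)) = x²*(2 + x))
2737769/(-1399767) - (5779934536662 + 3816098*l(-1780)) = 2737769/(-1399767) - 3816098/(1/((-1780)²*(2 - 1780) + 1514619)) = 2737769*(-1/1399767) - 3816098/(1/(3168400*(-1778) + 1514619)) = -2737769/1399767 - 3816098/(1/(-5633415200 + 1514619)) = -2737769/1399767 - 3816098/(1/(-5631900581)) = -2737769/1399767 - 3816098/(-1/5631900581) = -2737769/1399767 - 3816098*(-5631900581) = -2737769/1399767 + 21491884543352938 = 30083630751595509227677/1399767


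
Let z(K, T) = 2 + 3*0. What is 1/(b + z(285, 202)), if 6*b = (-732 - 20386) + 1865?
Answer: -6/19241 ≈ -0.00031183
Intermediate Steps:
b = -19253/6 (b = ((-732 - 20386) + 1865)/6 = (-21118 + 1865)/6 = (1/6)*(-19253) = -19253/6 ≈ -3208.8)
z(K, T) = 2 (z(K, T) = 2 + 0 = 2)
1/(b + z(285, 202)) = 1/(-19253/6 + 2) = 1/(-19241/6) = -6/19241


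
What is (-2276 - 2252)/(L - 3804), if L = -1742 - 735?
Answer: 4528/6281 ≈ 0.72090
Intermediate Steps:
L = -2477
(-2276 - 2252)/(L - 3804) = (-2276 - 2252)/(-2477 - 3804) = -4528/(-6281) = -4528*(-1/6281) = 4528/6281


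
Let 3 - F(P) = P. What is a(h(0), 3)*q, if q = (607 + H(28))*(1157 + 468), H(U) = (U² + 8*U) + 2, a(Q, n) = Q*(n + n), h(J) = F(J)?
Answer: 47297250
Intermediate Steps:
F(P) = 3 - P
h(J) = 3 - J
a(Q, n) = 2*Q*n (a(Q, n) = Q*(2*n) = 2*Q*n)
H(U) = 2 + U² + 8*U
q = 2627625 (q = (607 + (2 + 28² + 8*28))*(1157 + 468) = (607 + (2 + 784 + 224))*1625 = (607 + 1010)*1625 = 1617*1625 = 2627625)
a(h(0), 3)*q = (2*(3 - 1*0)*3)*2627625 = (2*(3 + 0)*3)*2627625 = (2*3*3)*2627625 = 18*2627625 = 47297250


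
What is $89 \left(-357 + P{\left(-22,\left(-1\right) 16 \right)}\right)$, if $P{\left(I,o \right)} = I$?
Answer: $-33731$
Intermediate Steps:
$89 \left(-357 + P{\left(-22,\left(-1\right) 16 \right)}\right) = 89 \left(-357 - 22\right) = 89 \left(-379\right) = -33731$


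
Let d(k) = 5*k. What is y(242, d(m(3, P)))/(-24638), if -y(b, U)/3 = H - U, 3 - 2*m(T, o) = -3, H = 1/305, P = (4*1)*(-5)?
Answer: -6861/3757295 ≈ -0.0018260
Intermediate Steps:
P = -20 (P = 4*(-5) = -20)
H = 1/305 ≈ 0.0032787
m(T, o) = 3 (m(T, o) = 3/2 - ½*(-3) = 3/2 + 3/2 = 3)
y(b, U) = -3/305 + 3*U (y(b, U) = -3*(1/305 - U) = -3/305 + 3*U)
y(242, d(m(3, P)))/(-24638) = (-3/305 + 3*(5*3))/(-24638) = (-3/305 + 3*15)*(-1/24638) = (-3/305 + 45)*(-1/24638) = (13722/305)*(-1/24638) = -6861/3757295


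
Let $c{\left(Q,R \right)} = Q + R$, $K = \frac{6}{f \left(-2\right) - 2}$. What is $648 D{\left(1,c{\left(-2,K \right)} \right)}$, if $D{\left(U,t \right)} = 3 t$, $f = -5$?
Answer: $-2430$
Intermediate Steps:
$K = \frac{3}{4}$ ($K = \frac{6}{\left(-5\right) \left(-2\right) - 2} = \frac{6}{10 - 2} = \frac{6}{8} = 6 \cdot \frac{1}{8} = \frac{3}{4} \approx 0.75$)
$648 D{\left(1,c{\left(-2,K \right)} \right)} = 648 \cdot 3 \left(-2 + \frac{3}{4}\right) = 648 \cdot 3 \left(- \frac{5}{4}\right) = 648 \left(- \frac{15}{4}\right) = -2430$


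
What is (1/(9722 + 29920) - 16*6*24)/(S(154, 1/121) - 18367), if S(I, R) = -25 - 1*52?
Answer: 91335167/731157048 ≈ 0.12492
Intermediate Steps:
S(I, R) = -77 (S(I, R) = -25 - 52 = -77)
(1/(9722 + 29920) - 16*6*24)/(S(154, 1/121) - 18367) = (1/(9722 + 29920) - 16*6*24)/(-77 - 18367) = (1/39642 - 96*24)/(-18444) = (1/39642 - 2304)*(-1/18444) = -91335167/39642*(-1/18444) = 91335167/731157048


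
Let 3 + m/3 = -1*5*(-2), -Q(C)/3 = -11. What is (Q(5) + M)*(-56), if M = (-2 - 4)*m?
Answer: 5208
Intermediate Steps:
Q(C) = 33 (Q(C) = -3*(-11) = 33)
m = 21 (m = -9 + 3*(-1*5*(-2)) = -9 + 3*(-5*(-2)) = -9 + 3*10 = -9 + 30 = 21)
M = -126 (M = (-2 - 4)*21 = -6*21 = -126)
(Q(5) + M)*(-56) = (33 - 126)*(-56) = -93*(-56) = 5208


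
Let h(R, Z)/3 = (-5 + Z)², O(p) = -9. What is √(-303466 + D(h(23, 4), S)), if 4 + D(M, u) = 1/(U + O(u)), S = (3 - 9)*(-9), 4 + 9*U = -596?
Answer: I*√15637506311/227 ≈ 550.88*I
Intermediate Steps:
U = -200/3 (U = -4/9 + (⅑)*(-596) = -4/9 - 596/9 = -200/3 ≈ -66.667)
h(R, Z) = 3*(-5 + Z)²
S = 54 (S = -6*(-9) = 54)
D(M, u) = -911/227 (D(M, u) = -4 + 1/(-200/3 - 9) = -4 + 1/(-227/3) = -4 - 3/227 = -911/227)
√(-303466 + D(h(23, 4), S)) = √(-303466 - 911/227) = √(-68887693/227) = I*√15637506311/227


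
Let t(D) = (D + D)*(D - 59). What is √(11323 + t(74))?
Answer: √13543 ≈ 116.37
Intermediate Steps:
t(D) = 2*D*(-59 + D) (t(D) = (2*D)*(-59 + D) = 2*D*(-59 + D))
√(11323 + t(74)) = √(11323 + 2*74*(-59 + 74)) = √(11323 + 2*74*15) = √(11323 + 2220) = √13543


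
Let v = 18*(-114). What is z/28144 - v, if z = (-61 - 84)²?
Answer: 57772513/28144 ≈ 2052.7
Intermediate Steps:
z = 21025 (z = (-145)² = 21025)
v = -2052
z/28144 - v = 21025/28144 - 1*(-2052) = 21025*(1/28144) + 2052 = 21025/28144 + 2052 = 57772513/28144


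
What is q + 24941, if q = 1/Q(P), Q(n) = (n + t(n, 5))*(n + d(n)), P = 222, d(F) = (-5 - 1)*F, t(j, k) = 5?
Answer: 6284383769/251970 ≈ 24941.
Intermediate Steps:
d(F) = -6*F
Q(n) = -5*n*(5 + n) (Q(n) = (n + 5)*(n - 6*n) = (5 + n)*(-5*n) = -5*n*(5 + n))
q = -1/251970 (q = 1/(5*222*(-5 - 1*222)) = 1/(5*222*(-5 - 222)) = 1/(5*222*(-227)) = 1/(-251970) = -1/251970 ≈ -3.9687e-6)
q + 24941 = -1/251970 + 24941 = 6284383769/251970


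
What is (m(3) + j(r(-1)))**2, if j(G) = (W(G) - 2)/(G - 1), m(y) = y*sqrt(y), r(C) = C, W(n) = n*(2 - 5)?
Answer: 109/4 - 3*sqrt(3) ≈ 22.054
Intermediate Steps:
W(n) = -3*n (W(n) = n*(-3) = -3*n)
m(y) = y**(3/2)
j(G) = (-2 - 3*G)/(-1 + G) (j(G) = (-3*G - 2)/(G - 1) = (-2 - 3*G)/(-1 + G))
(m(3) + j(r(-1)))**2 = (3**(3/2) + (-2 - 3*(-1))/(-1 - 1))**2 = (3*sqrt(3) + (-2 + 3)/(-2))**2 = (3*sqrt(3) - 1/2*1)**2 = (3*sqrt(3) - 1/2)**2 = (-1/2 + 3*sqrt(3))**2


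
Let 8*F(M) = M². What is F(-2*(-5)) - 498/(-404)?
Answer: 1387/101 ≈ 13.733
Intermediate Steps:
F(M) = M²/8
F(-2*(-5)) - 498/(-404) = (-2*(-5))²/8 - 498/(-404) = (⅛)*10² - 1/404*(-498) = (⅛)*100 + 249/202 = 25/2 + 249/202 = 1387/101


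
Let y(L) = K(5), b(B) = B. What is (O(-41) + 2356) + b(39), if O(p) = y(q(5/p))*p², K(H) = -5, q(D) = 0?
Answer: -6010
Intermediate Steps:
y(L) = -5
O(p) = -5*p²
(O(-41) + 2356) + b(39) = (-5*(-41)² + 2356) + 39 = (-5*1681 + 2356) + 39 = (-8405 + 2356) + 39 = -6049 + 39 = -6010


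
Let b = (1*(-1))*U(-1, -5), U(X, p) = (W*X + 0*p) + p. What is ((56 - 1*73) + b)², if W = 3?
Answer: 81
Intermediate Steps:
U(X, p) = p + 3*X (U(X, p) = (3*X + 0*p) + p = (3*X + 0) + p = 3*X + p = p + 3*X)
b = 8 (b = (1*(-1))*(-5 + 3*(-1)) = -(-5 - 3) = -1*(-8) = 8)
((56 - 1*73) + b)² = ((56 - 1*73) + 8)² = ((56 - 73) + 8)² = (-17 + 8)² = (-9)² = 81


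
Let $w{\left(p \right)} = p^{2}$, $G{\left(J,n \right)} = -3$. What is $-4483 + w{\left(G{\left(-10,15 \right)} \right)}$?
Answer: $-4474$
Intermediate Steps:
$-4483 + w{\left(G{\left(-10,15 \right)} \right)} = -4483 + \left(-3\right)^{2} = -4483 + 9 = -4474$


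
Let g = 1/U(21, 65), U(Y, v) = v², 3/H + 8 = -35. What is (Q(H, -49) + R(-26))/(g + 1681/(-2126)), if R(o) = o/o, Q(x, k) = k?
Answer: 431152800/7100099 ≈ 60.725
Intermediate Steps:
H = -3/43 (H = 3/(-8 - 35) = 3/(-43) = 3*(-1/43) = -3/43 ≈ -0.069767)
g = 1/4225 (g = 1/(65²) = 1/4225 ≈ 0.00023669)
R(o) = 1
(Q(H, -49) + R(-26))/(g + 1681/(-2126)) = (-49 + 1)/(1/4225 + 1681/(-2126)) = -48/(1/4225 + 1681*(-1/2126)) = -48/(1/4225 - 1681/2126) = -48/(-7100099/8982350) = -48*(-8982350/7100099) = 431152800/7100099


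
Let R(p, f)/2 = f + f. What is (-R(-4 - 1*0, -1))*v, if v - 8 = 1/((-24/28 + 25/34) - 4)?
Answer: 30440/981 ≈ 31.030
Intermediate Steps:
R(p, f) = 4*f (R(p, f) = 2*(f + f) = 2*(2*f) = 4*f)
v = 7610/981 (v = 8 + 1/((-24/28 + 25/34) - 4) = 8 + 1/((-24*1/28 + 25*(1/34)) - 4) = 8 + 1/((-6/7 + 25/34) - 4) = 8 + 1/(-29/238 - 4) = 8 + 1/(-981/238) = 8 - 238/981 = 7610/981 ≈ 7.7574)
(-R(-4 - 1*0, -1))*v = -4*(-1)*(7610/981) = -1*(-4)*(7610/981) = 4*(7610/981) = 30440/981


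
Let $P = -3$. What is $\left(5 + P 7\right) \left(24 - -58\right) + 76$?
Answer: $-1236$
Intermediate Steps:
$\left(5 + P 7\right) \left(24 - -58\right) + 76 = \left(5 - 21\right) \left(24 - -58\right) + 76 = \left(5 - 21\right) \left(24 + 58\right) + 76 = \left(-16\right) 82 + 76 = -1312 + 76 = -1236$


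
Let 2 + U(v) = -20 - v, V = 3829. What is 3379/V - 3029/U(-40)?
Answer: -11537219/68922 ≈ -167.40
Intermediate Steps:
U(v) = -22 - v (U(v) = -2 + (-20 - v) = -22 - v)
3379/V - 3029/U(-40) = 3379/3829 - 3029/(-22 - 1*(-40)) = 3379*(1/3829) - 3029/(-22 + 40) = 3379/3829 - 3029/18 = -11537219/68922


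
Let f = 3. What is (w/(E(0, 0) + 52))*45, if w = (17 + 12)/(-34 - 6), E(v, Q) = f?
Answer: -261/440 ≈ -0.59318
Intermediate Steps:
E(v, Q) = 3
w = -29/40 (w = 29/(-40) = 29*(-1/40) = -29/40 ≈ -0.72500)
(w/(E(0, 0) + 52))*45 = -29/(40*(3 + 52))*45 = -29/40/55*45 = -29/40*1/55*45 = -29/2200*45 = -261/440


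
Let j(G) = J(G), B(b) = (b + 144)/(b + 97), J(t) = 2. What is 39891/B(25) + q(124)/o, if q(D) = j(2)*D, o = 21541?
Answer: 8064128438/280033 ≈ 28797.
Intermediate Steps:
B(b) = (144 + b)/(97 + b)
j(G) = 2
q(D) = 2*D
39891/B(25) + q(124)/o = 39891/(((144 + 25)/(97 + 25))) + (2*124)/21541 = 39891/((169/122)) + 248*(1/21541) = 39891/(((1/122)*169)) + 248/21541 = 39891/(169/122) + 248/21541 = 39891*(122/169) + 248/21541 = 4866702/169 + 248/21541 = 8064128438/280033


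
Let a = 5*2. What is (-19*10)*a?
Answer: -1900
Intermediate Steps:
a = 10
(-19*10)*a = -19*10*10 = -190*10 = -1900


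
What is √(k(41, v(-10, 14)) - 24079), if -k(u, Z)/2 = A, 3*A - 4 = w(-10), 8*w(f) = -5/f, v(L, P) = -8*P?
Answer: 19*I*√9606/12 ≈ 155.18*I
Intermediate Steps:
w(f) = -5/(8*f) (w(f) = (-5/f)/8 = -5/(8*f))
A = 65/48 (A = 4/3 + (-5/8/(-10))/3 = 4/3 + (-5/8*(-⅒))/3 = 4/3 + (⅓)*(1/16) = 4/3 + 1/48 = 65/48 ≈ 1.3542)
k(u, Z) = -65/24 (k(u, Z) = -2*65/48 = -65/24)
√(k(41, v(-10, 14)) - 24079) = √(-65/24 - 24079) = √(-577961/24) = 19*I*√9606/12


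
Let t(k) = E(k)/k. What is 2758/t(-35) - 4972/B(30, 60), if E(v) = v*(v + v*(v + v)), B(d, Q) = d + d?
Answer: -5639/69 ≈ -81.725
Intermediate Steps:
B(d, Q) = 2*d
E(v) = v*(v + 2*v²) (E(v) = v*(v + v*(2*v)) = v*(v + 2*v²))
t(k) = k*(1 + 2*k) (t(k) = (k²*(1 + 2*k))/k = k*(1 + 2*k))
2758/t(-35) - 4972/B(30, 60) = 2758/((-35*(1 + 2*(-35)))) - 4972/(2*30) = 2758/((-35*(1 - 70))) - 4972/60 = 2758/((-35*(-69))) - 4972*1/60 = 2758/2415 - 1243/15 = 2758*(1/2415) - 1243/15 = 394/345 - 1243/15 = -5639/69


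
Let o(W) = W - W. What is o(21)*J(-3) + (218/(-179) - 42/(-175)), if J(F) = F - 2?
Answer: -4376/4475 ≈ -0.97788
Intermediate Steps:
J(F) = -2 + F
o(W) = 0
o(21)*J(-3) + (218/(-179) - 42/(-175)) = 0*(-2 - 3) + (218/(-179) - 42/(-175)) = 0*(-5) + (218*(-1/179) - 42*(-1/175)) = 0 + (-218/179 + 6/25) = 0 - 4376/4475 = -4376/4475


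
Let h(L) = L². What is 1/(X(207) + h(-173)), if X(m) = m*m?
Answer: 1/72778 ≈ 1.3740e-5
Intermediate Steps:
X(m) = m²
1/(X(207) + h(-173)) = 1/(207² + (-173)²) = 1/(42849 + 29929) = 1/72778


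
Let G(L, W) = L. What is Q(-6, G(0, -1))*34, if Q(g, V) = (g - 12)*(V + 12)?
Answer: -7344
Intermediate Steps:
Q(g, V) = (-12 + g)*(12 + V)
Q(-6, G(0, -1))*34 = (-144 - 12*0 + 12*(-6) + 0*(-6))*34 = (-144 + 0 - 72 + 0)*34 = -216*34 = -7344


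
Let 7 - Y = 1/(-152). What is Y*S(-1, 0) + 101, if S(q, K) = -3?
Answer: 12157/152 ≈ 79.980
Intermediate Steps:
Y = 1065/152 (Y = 7 - 1/(-152) = 7 - 1*(-1/152) = 7 + 1/152 = 1065/152 ≈ 7.0066)
Y*S(-1, 0) + 101 = (1065/152)*(-3) + 101 = -3195/152 + 101 = 12157/152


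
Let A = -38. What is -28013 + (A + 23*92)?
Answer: -25935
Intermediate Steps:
-28013 + (A + 23*92) = -28013 + (-38 + 23*92) = -28013 + (-38 + 2116) = -28013 + 2078 = -25935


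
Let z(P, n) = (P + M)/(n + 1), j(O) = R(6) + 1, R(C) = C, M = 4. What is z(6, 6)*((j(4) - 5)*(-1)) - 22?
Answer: -174/7 ≈ -24.857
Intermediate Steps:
j(O) = 7 (j(O) = 6 + 1 = 7)
z(P, n) = (4 + P)/(1 + n) (z(P, n) = (P + 4)/(n + 1) = (4 + P)/(1 + n))
z(6, 6)*((j(4) - 5)*(-1)) - 22 = ((4 + 6)/(1 + 6))*((7 - 5)*(-1)) - 22 = (10/7)*(2*(-1)) - 22 = ((⅐)*10)*(-2) - 22 = (10/7)*(-2) - 22 = -20/7 - 22 = -174/7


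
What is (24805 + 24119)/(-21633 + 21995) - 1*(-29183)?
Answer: 5306585/181 ≈ 29318.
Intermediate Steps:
(24805 + 24119)/(-21633 + 21995) - 1*(-29183) = 48924/362 + 29183 = 48924*(1/362) + 29183 = 24462/181 + 29183 = 5306585/181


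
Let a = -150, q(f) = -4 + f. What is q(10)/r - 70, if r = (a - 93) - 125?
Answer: -12883/184 ≈ -70.016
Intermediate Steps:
r = -368 (r = (-150 - 93) - 125 = -243 - 125 = -368)
q(10)/r - 70 = (-4 + 10)/(-368) - 70 = 6*(-1/368) - 70 = -3/184 - 70 = -12883/184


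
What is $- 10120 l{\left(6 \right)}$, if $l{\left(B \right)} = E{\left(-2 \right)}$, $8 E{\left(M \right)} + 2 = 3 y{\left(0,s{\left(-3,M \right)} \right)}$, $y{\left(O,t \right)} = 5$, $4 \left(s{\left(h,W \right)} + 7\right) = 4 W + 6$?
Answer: $-16445$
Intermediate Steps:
$s{\left(h,W \right)} = - \frac{11}{2} + W$ ($s{\left(h,W \right)} = -7 + \frac{4 W + 6}{4} = -7 + \frac{6 + 4 W}{4} = -7 + \left(\frac{3}{2} + W\right) = - \frac{11}{2} + W$)
$E{\left(M \right)} = \frac{13}{8}$ ($E{\left(M \right)} = - \frac{1}{4} + \frac{3 \cdot 5}{8} = - \frac{1}{4} + \frac{1}{8} \cdot 15 = - \frac{1}{4} + \frac{15}{8} = \frac{13}{8}$)
$l{\left(B \right)} = \frac{13}{8}$
$- 10120 l{\left(6 \right)} = \left(-10120\right) \frac{13}{8} = -16445$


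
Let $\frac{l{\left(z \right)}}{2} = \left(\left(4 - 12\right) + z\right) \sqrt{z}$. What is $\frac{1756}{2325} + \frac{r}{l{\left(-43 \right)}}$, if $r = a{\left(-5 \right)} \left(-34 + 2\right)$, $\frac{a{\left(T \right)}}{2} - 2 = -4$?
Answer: $\frac{1756}{2325} + \frac{64 i \sqrt{43}}{2193} \approx 0.75527 + 0.19137 i$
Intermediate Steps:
$a{\left(T \right)} = -4$ ($a{\left(T \right)} = 4 + 2 \left(-4\right) = 4 - 8 = -4$)
$l{\left(z \right)} = 2 \sqrt{z} \left(-8 + z\right)$ ($l{\left(z \right)} = 2 \left(\left(4 - 12\right) + z\right) \sqrt{z} = 2 \left(-8 + z\right) \sqrt{z} = 2 \sqrt{z} \left(-8 + z\right)$)
$r = 128$ ($r = - 4 \left(-34 + 2\right) = \left(-4\right) \left(-32\right) = 128$)
$\frac{1756}{2325} + \frac{r}{l{\left(-43 \right)}} = \frac{1756}{2325} + \frac{128}{2 \sqrt{-43} \left(-8 - 43\right)} = 1756 \cdot \frac{1}{2325} + \frac{128}{2 i \sqrt{43} \left(-51\right)} = \frac{1756}{2325} + \frac{128}{\left(-102\right) i \sqrt{43}} = \frac{1756}{2325} + 128 \frac{i \sqrt{43}}{4386} = \frac{1756}{2325} + \frac{64 i \sqrt{43}}{2193}$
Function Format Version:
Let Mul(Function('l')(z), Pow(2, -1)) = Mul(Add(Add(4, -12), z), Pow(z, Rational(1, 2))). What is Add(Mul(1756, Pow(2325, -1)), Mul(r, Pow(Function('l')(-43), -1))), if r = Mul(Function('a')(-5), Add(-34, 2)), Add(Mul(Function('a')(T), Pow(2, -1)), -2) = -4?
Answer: Add(Rational(1756, 2325), Mul(Rational(64, 2193), I, Pow(43, Rational(1, 2)))) ≈ Add(0.75527, Mul(0.19137, I))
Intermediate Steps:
Function('a')(T) = -4 (Function('a')(T) = Add(4, Mul(2, -4)) = Add(4, -8) = -4)
Function('l')(z) = Mul(2, Pow(z, Rational(1, 2)), Add(-8, z)) (Function('l')(z) = Mul(2, Mul(Add(Add(4, -12), z), Pow(z, Rational(1, 2)))) = Mul(2, Mul(Add(-8, z), Pow(z, Rational(1, 2)))) = Mul(2, Mul(Pow(z, Rational(1, 2)), Add(-8, z))) = Mul(2, Pow(z, Rational(1, 2)), Add(-8, z)))
r = 128 (r = Mul(-4, Add(-34, 2)) = Mul(-4, -32) = 128)
Add(Mul(1756, Pow(2325, -1)), Mul(r, Pow(Function('l')(-43), -1))) = Add(Mul(1756, Pow(2325, -1)), Mul(128, Pow(Mul(2, Pow(-43, Rational(1, 2)), Add(-8, -43)), -1))) = Add(Mul(1756, Rational(1, 2325)), Mul(128, Pow(Mul(2, Mul(I, Pow(43, Rational(1, 2))), -51), -1))) = Add(Rational(1756, 2325), Mul(128, Pow(Mul(-102, I, Pow(43, Rational(1, 2))), -1))) = Add(Rational(1756, 2325), Mul(128, Mul(Rational(1, 4386), I, Pow(43, Rational(1, 2))))) = Add(Rational(1756, 2325), Mul(Rational(64, 2193), I, Pow(43, Rational(1, 2))))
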